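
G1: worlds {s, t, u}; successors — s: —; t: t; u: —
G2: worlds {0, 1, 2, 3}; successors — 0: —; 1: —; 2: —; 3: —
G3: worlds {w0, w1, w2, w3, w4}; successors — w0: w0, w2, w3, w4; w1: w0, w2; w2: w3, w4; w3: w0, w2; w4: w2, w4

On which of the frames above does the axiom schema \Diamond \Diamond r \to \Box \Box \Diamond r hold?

G1, G2

Frame correspondent (Sahlqvist): \forall x \forall y \forall z ((x R^2 y \wedge x R^2 z) \to \exists w (y = w \wedge zRw)) — i.e. a generalized confluence (Geach) condition.
G1: condition met.
G2: condition met.
G3: fails — w0R²w0, w0R²w2 but no w with w0=w and w2Rw.
Valid on: G1, G2.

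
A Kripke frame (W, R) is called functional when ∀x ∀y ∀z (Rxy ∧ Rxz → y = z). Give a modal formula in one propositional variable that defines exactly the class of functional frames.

The condition is partial functionality. The CD schema ◇p → □p defines it.

◇p → □p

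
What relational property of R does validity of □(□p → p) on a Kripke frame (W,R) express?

This is the T□ axiom.
Its frame correspondent is shift-reflexivity — ∀x ∀y (Rxy → Ryy).

Shift-reflexivity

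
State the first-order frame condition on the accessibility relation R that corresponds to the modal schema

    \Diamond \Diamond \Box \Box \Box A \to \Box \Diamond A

\forall x \forall y \forall z ((x R^2 y \wedge xRz) \to \exists w (y R^3 w \wedge zRw))

This is a Sahlqvist (Geach-type) schema ◇^2□^3A → □^1◇^1A.
First-order correspondent: \forall x \forall y \forall z ((x R^2 y \wedge xRz) \to \exists w (y R^3 w \wedge zRw)).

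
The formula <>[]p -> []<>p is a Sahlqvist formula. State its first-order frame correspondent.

This schema is the .2 axiom.
Its frame correspondent is convergence — forall x forall y forall z (Rxy & Rxz -> exists w (Ryw & Rzw)).

convergence: forall x forall y forall z (Rxy & Rxz -> exists w (Ryw & Rzw))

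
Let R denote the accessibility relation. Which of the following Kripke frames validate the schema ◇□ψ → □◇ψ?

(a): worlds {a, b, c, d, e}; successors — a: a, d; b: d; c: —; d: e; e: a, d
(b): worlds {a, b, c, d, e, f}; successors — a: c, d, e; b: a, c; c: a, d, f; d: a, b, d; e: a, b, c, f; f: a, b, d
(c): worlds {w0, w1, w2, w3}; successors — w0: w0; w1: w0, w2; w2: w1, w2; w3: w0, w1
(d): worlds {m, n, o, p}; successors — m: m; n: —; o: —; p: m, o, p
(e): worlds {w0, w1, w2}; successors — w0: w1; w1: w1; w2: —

(b), (e)

The schema corresponds to convergence: ∀x ∀y ∀z (Rxy ∧ Rxz → ∃w (Ryw ∧ Rzw)).
(a): fails — Raa and Rad but a and d have no common successor.
(b): ✓.
(c): fails — Rw1w2 and Rw1w0 but w2 and w0 have no common successor.
(d): fails — Rpo and Rpo but o and o have no common successor.
(e): ✓.
Valid on: (b), (e).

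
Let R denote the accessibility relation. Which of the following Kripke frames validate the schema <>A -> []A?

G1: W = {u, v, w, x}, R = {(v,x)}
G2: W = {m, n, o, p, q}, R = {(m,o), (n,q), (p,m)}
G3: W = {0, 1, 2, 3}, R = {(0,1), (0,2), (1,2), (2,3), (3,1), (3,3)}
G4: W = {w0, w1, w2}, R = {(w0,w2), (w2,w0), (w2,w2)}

Frame correspondent (Sahlqvist): forall x forall y forall z (Rxy & Rxz -> y = z) — i.e. partial functionality.
G1: satisfies the condition.
G2: satisfies the condition.
G3: fails — 0 sees both 1 and 2.
G4: fails — w2 sees both w0 and w2.

G1, G2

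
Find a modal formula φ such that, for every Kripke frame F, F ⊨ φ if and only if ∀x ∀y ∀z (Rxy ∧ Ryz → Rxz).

□ψ → □□ψ

The condition is transitivity. The 4 schema □ψ → □□ψ defines it.
Suppose □ψ→□□ψ is valid. Take Rxy, Ryz and set V(ψ)={w : Rxw}. Then □ψ at x, so □□ψ at x, so □ψ at y, so ψ at z, i.e. Rxz.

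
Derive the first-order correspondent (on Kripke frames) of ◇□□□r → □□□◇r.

∀x ∀y ∀z ((xRy ∧ xR³z) → ∃w (yR³w ∧ zRw))

This is a Sahlqvist (Geach-type) schema ◇^1□^3r → □^3◇^1r.
Minimal-valuation argument: fix x; take any y with xR^1y and any z with xR^3z. Set V(r) to the set of worlds R-reachable from y in exactly 3 steps. Then □^3r holds at y, so the antecedent holds at x; validity forces ◇^1r at z, giving a w with zR^1w and yR^3w.
First-order correspondent: ∀x ∀y ∀z ((xRy ∧ xR³z) → ∃w (yR³w ∧ zRw)).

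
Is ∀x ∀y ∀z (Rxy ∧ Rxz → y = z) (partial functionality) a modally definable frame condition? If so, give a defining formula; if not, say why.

Yes: it is partial functionality, defined by the CD schema ◇q → □q.
Suppose ◇q→□q is valid. Take Rxy, Rxz and set V(q)={y}. Then ◇q at x, so □q at x, so q at z, i.e. z=y.

Yes — defined by ◇q → □q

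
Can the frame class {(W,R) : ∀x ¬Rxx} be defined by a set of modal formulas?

Not modally definable

Any modally definable frame class is closed under surjective bounded morphisms.
The 5-cycle (worlds s,t,u,v,w with s→t→u→v→w→s) is irreflexive, and the map sending every world to a single reflexive point • is a surjective bounded morphism (forth: every edge maps to (•,•); back: every world has a successor). So any modal formula valid on the 5-cycle is also valid on the reflexive point, which is not irreflexive.
So no modal formula (or set of formulas) defines exactly the irreflexive frames.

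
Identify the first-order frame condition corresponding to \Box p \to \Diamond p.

Suppose □p→◇p is valid. At any x set V(p)=W. Then □p at x, so ◇p at x, so x has a successor.
Conversely, any frame satisfying \forall x \exists y Rxy validates the schema.
Frame condition: \forall x \exists y Rxy.

seriality: \forall x \exists y Rxy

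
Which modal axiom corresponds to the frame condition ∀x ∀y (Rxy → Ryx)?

r → □◇r

A defining formula is r → □◇r (the B axiom).
Suppose r→□◇r is valid. Take Rxy and set V(r)={x}. Then r at x, so □◇r at x, so ◇r at y, so some z with Ryz has r; z=x, i.e. Ryx.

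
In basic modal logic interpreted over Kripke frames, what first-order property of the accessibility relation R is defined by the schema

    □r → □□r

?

Transitivity

Suppose □r→□□r is valid. Take Rxy, Ryz and set V(r)={w : Rxw}. Then □r at x, so □□r at x, so □r at y, so r at z, i.e. Rxz.
Conversely, any frame satisfying ∀x ∀y ∀z (Rxy ∧ Ryz → Rxz) validates the schema.
Frame condition: ∀x ∀y ∀z (Rxy ∧ Ryz → Rxz).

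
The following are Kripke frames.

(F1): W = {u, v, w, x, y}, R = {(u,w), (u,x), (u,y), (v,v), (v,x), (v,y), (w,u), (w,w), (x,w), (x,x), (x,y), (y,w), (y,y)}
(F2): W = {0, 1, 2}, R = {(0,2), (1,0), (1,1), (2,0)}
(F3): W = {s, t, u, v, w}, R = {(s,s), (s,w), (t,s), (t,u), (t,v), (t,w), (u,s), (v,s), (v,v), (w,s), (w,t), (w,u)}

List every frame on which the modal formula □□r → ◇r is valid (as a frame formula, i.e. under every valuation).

Frame correspondent (Sahlqvist): ∀x ∃w (xR²w ∧ xRw) — i.e. a generalized confluence (Geach) condition.
(F1): condition met.
(F2): fails — at 0 but no w with 0R²w and 0Rw.
(F3): condition met.
Valid on: (F1), (F3).

(F1), (F3)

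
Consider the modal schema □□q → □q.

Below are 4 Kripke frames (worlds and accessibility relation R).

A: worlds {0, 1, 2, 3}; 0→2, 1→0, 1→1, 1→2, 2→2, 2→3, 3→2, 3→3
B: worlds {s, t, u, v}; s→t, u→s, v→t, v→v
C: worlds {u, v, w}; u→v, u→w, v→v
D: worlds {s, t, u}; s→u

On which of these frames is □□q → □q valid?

A

This is the axiom for density; its first-order frame correspondent is ∀x ∀y (Rxy → ∃z (Rxz ∧ Rzy)).
A: holds.
B: fails — Rus but no z with Ruz and Rzs.
C: fails — Ruw but no z with Ruz and Rzw.
D: fails — Rsu but no z with Rsz and Rzu.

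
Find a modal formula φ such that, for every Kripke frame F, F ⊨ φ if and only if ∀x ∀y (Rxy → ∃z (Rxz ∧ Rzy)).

A defining formula is □□r → □r (the C4 axiom).

□□r → □r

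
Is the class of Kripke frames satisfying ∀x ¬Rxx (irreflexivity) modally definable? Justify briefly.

Not modally definable

Modal frame validity is preserved under surjective bounded morphisms.
The 4-cycle (worlds w0,w1,w2,w3 with w0→w1→w2→w3→w0) is irreflexive, and the map sending every world to a single reflexive point • is a surjective bounded morphism (forth: every edge maps to (•,•); back: every world has a successor). So any modal formula valid on the 4-cycle is also valid on the reflexive point, which is not irreflexive.
So no modal formula (or set of formulas) defines exactly the irreflexive frames.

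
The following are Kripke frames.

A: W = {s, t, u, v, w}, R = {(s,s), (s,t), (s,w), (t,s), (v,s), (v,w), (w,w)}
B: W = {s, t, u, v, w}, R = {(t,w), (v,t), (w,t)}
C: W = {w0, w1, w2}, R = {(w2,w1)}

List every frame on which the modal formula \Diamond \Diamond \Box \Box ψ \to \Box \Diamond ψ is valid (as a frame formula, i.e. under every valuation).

This is the axiom for a generalized confluence (Geach) condition; its first-order frame correspondent is \forall x \forall y \forall z ((x R^2 y \wedge xRz) \to \exists w (y R^2 w \wedge zRw)).
A: fails — sR²w, sRt but no w* with wR²w* and tRw*.
B: satisfies the condition.
C: satisfies the condition.

B, C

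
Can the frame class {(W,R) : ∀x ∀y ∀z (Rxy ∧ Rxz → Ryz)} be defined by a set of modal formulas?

Yes, by ◇q → □◇q

Yes: it is the Euclidean property, defined by the 5 schema ◇q → □◇q.
Suppose ◇q→□◇q is valid. Take Rxy, Rxz and set V(q)={y}. Then ◇q at x, so □◇q at x, so ◇q at z, so some w with Rzw has q; w=y, i.e. Rzy. By symmetry of the argument, Ryz.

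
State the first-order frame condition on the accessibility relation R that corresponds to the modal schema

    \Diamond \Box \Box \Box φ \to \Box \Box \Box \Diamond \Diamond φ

This is a Sahlqvist (Geach-type) schema ◇^1□^3φ → □^3◇^2φ.
Minimal-valuation argument: fix x; take any y with xR^1y and any z with xR^3z. Set V(φ) to the set of worlds R-reachable from y in exactly 3 steps. Then □^3φ holds at y, so the antecedent holds at x; validity forces ◇^2φ at z, giving a w with zR^2w and yR^3w.
First-order correspondent: \forall x \forall y \forall z ((xRy \wedge x R^3 z) \to \exists w (y R^3 w \wedge z R^2 w)).

\forall x \forall y \forall z ((xRy \wedge x R^3 z) \to \exists w (y R^3 w \wedge z R^2 w))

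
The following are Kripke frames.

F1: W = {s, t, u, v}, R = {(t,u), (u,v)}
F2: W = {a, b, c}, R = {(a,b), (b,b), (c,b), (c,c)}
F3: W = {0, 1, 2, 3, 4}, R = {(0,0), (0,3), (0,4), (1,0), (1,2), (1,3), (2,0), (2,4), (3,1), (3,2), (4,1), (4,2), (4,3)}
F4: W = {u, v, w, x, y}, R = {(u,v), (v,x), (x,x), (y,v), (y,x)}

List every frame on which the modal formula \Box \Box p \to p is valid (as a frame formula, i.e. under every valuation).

F3

Frame correspondent (Sahlqvist): \forall x \exists w (x R^2 w \wedge x = w) — i.e. a generalized confluence (Geach) condition.
F1: fails — at s but no w with sR²w and s=w.
F2: fails — at a but no w with aR²w and a=w.
F3: ✓.
F4: fails — at u but no t with uR²t and u=t.
Valid on: F3.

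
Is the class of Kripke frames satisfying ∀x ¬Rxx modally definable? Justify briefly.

Modal frame validity is preserved under surjective bounded morphisms.
The 4-cycle (worlds 0,1,2,3 with 0→1→2→3→0) is irreflexive, and the map sending every world to a single reflexive point • is a surjective bounded morphism (forth: every edge maps to (•,•); back: every world has a successor). So any modal formula valid on the 4-cycle is also valid on the reflexive point, which is not irreflexive.
Hence irreflexivity is not modally definable.

Not modally definable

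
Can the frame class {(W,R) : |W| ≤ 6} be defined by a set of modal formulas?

Modal frame validity is preserved under disjoint unions.
Any modal formula valid on each of 7 disjoint one-world frames is valid on their disjoint union (validity is preserved under disjoint unions). Each one-world frame has |W|=1≤6, but the union has |W|=7.
Hence having at most 6 worlds is not modally definable.

No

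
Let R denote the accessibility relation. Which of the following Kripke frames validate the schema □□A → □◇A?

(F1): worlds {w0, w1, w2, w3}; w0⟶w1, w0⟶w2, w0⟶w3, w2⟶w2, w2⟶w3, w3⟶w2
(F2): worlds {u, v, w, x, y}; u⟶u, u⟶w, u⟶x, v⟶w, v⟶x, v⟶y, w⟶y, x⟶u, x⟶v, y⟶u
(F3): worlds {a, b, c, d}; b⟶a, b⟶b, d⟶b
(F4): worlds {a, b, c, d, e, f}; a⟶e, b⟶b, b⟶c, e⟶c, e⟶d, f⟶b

The schema corresponds to a generalized confluence (Geach) condition: ∀x ∀z (xRz → ∃w (xR²w ∧ zRw)).
(F1): fails — w0Rw1 but no w with w0R²w and w1Rw.
(F2): satisfies the condition.
(F3): fails — bRa but no w with bR²w and aRw.
(F4): fails — bRc but no w with bR²w and cRw.

(F2)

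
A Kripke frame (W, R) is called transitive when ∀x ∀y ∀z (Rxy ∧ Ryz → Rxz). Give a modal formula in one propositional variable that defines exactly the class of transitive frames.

□q → □□q

The condition is transitivity. The 4 schema □q → □□q defines it.
Suppose □q→□□q is valid. Take Rxy, Ryz and set V(q)={w : Rxw}. Then □q at x, so □□q at x, so □q at y, so q at z, i.e. Rxz.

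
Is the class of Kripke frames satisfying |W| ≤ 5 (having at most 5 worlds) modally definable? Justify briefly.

Not modally definable

Modal frame validity is preserved under disjoint unions.
Any modal formula valid on each of 6 disjoint one-world frames is valid on their disjoint union (validity is preserved under disjoint unions). Each one-world frame has |W|=1≤5, but the union has |W|=6.
So the class is not modally definable.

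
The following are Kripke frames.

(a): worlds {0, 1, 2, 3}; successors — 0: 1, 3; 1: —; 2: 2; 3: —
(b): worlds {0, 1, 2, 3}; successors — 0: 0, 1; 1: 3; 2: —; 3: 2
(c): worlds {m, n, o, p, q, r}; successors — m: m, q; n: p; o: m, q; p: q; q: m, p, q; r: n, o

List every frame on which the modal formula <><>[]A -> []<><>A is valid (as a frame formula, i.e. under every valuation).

Frame correspondent (Sahlqvist): forall x forall y forall z ((x R^2 y & xRz) -> exists w (yRw & z R^2 w)) — i.e. a generalized confluence (Geach) condition.
(a): satisfies the condition.
(b): fails — 0R²0, 0R1 but no w with 0Rw and 1R²w.
(c): satisfies the condition.

(a), (c)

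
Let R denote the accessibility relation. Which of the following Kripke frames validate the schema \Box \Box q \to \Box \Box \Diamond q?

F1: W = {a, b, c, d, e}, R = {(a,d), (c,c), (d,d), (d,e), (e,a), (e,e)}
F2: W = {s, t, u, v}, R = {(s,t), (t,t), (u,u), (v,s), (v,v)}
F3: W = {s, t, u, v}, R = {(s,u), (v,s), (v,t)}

The schema corresponds to a generalized confluence (Geach) condition: \forall x \forall z (x R^2 z \to \exists w (x R^2 w \wedge zRw)).
F1: condition met.
F2: condition met.
F3: fails — vR²u but no w with vR²w and uRw.
Valid on: F1, F2.

F1, F2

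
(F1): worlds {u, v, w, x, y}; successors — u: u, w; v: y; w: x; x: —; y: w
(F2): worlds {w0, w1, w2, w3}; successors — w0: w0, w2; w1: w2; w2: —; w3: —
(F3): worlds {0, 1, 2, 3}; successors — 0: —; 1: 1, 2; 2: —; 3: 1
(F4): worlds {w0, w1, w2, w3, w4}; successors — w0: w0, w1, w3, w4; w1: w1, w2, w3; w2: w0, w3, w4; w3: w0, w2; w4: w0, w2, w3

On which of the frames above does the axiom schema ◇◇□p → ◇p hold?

The schema corresponds to a generalized confluence (Geach) condition: ∀x ∀y (xR²y → ∃w (yRw ∧ xRw)).
(F1): fails — uR²w but no t with wRt and uRt.
(F2): fails — w0R²w2 but no w with w2Rw and w0Rw.
(F3): fails — 1R²2 but no w with 2Rw and 1Rw.
(F4): satisfies the condition.
Valid on: (F4).

(F4)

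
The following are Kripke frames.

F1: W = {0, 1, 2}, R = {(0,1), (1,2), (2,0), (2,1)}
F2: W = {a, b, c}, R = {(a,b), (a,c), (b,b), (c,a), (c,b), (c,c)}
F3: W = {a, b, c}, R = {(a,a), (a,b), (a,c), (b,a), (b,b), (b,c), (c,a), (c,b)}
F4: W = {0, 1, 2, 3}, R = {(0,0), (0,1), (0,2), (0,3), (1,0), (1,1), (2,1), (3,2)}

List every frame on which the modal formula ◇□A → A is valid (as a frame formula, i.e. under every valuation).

The schema corresponds to symmetry: ∀x ∀y (Rxy → Ryx).
F1: fails — R01 but not R10.
F2: fails — Rab but not Rba.
F3: satisfies the condition.
F4: fails — R32 but not R23.
Valid on: F3.

F3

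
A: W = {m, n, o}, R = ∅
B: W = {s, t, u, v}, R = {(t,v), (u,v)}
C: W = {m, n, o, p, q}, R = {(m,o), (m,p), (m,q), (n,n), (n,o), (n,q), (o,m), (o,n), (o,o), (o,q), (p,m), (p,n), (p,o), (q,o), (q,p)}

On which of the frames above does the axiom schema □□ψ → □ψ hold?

A

Frame correspondent (Sahlqvist): ∀x ∀y (Rxy → ∃z (Rxz ∧ Rzy)) — i.e. density.
A: holds.
B: fails — Ruv but no z with Ruz and Rzv.
C: fails — Rqp but no z with Rqz and Rzp.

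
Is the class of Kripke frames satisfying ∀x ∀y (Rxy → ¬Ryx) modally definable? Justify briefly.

If a class were modally definable it would be closed under surjective bounded morphisms (Goldblatt–Thomason).
The 5-cycle (worlds s,t,u,v,w with s→t→u→v→w→s) is asymmetric. Mapping every world to a single reflexive point • is a surjective bounded morphism, and the reflexive point is not asymmetric (R•• but asymmetry requires ¬R••).
So the class is not modally definable.

No — not modally definable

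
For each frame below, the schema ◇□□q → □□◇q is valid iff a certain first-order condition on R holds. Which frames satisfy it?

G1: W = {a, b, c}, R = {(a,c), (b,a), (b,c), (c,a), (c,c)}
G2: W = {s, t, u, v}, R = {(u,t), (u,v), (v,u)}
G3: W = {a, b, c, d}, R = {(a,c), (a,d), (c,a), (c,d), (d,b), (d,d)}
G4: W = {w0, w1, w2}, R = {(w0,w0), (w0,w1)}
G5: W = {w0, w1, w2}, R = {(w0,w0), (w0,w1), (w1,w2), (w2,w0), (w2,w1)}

G1

Frame correspondent (Sahlqvist): ∀x ∀y ∀z ((xRy ∧ xR²z) → ∃w (yR²w ∧ zRw)) — i.e. a generalized confluence (Geach) condition.
G1: condition met.
G2: fails — uRt, uR²u but no w with tR²w and uRw.
G3: fails — aRc, aR²b but no w with cR²w and bRw.
G4: fails — w0Rw0, w0R²w1 but no w with w0R²w and w1Rw.
G5: fails — w0Rw1, w0R²w1 but no w with w1R²w and w1Rw.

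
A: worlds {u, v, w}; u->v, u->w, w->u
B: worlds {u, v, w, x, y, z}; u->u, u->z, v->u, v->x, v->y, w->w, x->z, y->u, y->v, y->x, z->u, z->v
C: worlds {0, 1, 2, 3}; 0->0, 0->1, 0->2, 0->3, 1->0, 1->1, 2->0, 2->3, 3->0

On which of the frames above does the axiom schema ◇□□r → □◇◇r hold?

B, C

The schema corresponds to a generalized confluence (Geach) condition: ∀x ∀y ∀z ((xRy ∧ xRz) → ∃w (yR²w ∧ zR²w)).
A: fails — uRv, uRv but no t with vR²t and vR²t.
B: satisfies the condition.
C: satisfies the condition.
Valid on: B, C.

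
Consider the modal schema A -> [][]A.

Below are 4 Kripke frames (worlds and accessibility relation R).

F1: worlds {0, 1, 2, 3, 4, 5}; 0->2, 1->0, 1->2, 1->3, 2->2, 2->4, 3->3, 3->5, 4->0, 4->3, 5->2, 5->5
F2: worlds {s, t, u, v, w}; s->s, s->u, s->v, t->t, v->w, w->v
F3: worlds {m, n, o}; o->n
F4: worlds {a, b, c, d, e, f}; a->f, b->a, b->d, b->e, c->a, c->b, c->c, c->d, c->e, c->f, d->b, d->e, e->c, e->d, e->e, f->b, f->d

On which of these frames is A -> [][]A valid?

F3

The schema corresponds to a generalized confluence (Geach) condition: forall x forall z (x R^2 z -> exists w (x = w & z = w)).
F1: fails — 0R²2 but 0 ≠ 2.
F2: fails — sR²u but s ≠ u.
F3: holds.
F4: fails — aR²b but a ≠ b.
Valid on: F3.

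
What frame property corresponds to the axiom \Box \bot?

□⊥ is valid iff no world has any successor (otherwise □⊥ fails at any world with one).
Conversely, on a frame with emptiness of R the schema holds at every world under every valuation.
So the correspondent is emptiness of R.

emptiness of R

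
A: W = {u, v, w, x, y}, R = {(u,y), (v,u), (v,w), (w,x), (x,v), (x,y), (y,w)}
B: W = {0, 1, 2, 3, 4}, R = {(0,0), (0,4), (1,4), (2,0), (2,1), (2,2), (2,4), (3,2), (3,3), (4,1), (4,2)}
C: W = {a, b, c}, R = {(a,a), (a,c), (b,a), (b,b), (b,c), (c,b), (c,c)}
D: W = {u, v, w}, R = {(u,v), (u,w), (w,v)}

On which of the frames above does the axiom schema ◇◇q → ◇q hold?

D

This is the axiom for transitivity; its first-order frame correspondent is ∀x ∀y ∀z (Rxy ∧ Ryz → Rxz).
A: fails — Rwx and Rxy but not Rwy.
B: fails — R32 and R20 but not R30.
C: fails — Rcb and Rba but not Rca.
D: ✓.
Valid on: D.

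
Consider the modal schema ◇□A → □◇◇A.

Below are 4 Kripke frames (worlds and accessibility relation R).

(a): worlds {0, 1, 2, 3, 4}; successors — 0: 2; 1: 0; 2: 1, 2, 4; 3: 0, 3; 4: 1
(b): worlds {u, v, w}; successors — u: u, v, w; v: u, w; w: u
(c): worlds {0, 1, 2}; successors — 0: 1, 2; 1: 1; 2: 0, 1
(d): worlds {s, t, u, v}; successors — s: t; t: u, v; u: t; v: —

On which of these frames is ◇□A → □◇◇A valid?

The schema corresponds to a generalized confluence (Geach) condition: ∀x ∀y ∀z ((xRy ∧ xRz) → ∃w (yRw ∧ zR²w)).
(a): fails — 2R1, 2R1 but no w with 1Rw and 1R²w.
(b): ✓.
(c): ✓.
(d): fails — sRt, sRt but no w with tRw and tR²w.
Valid on: (b), (c).

(b), (c)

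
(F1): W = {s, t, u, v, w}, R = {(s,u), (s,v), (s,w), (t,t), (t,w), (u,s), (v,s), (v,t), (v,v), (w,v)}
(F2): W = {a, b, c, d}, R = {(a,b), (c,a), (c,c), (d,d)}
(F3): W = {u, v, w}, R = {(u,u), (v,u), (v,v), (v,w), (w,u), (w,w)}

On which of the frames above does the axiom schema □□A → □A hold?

This is the axiom for density; its first-order frame correspondent is ∀x ∀y (Rxy → ∃z (Rxz ∧ Rzy)).
(F1): fails — Rus but no z with Ruz and Rzs.
(F2): fails — Rab but no z with Raz and Rzb.
(F3): ✓.

(F3)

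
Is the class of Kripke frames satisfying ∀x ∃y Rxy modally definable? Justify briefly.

Definable; □r → ◇r defines it

This is a Sahlqvist condition; the D axiom □r → ◇r defines it.
Suppose □r→◇r is valid. At any x set V(r)=W. Then □r at x, so ◇r at x, so x has a successor.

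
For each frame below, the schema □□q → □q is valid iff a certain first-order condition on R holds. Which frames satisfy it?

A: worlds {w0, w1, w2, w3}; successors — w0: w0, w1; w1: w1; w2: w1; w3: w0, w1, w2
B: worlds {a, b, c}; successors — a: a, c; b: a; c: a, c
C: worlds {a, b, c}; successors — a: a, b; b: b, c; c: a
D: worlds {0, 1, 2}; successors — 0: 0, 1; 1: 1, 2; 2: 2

B, C, D

The schema corresponds to density: ∀x ∀y (Rxy → ∃z (Rxz ∧ Rzy)).
A: fails — Rw3w2 but no z with Rw3z and Rzw2.
B: satisfies the condition.
C: satisfies the condition.
D: satisfies the condition.
Valid on: B, C, D.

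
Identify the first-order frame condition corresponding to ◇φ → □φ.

partial functionality: ∀x ∀y ∀z (Rxy ∧ Rxz → y = z)

Suppose ◇φ→□φ is valid. Take Rxy, Rxz and set V(φ)={y}. Then ◇φ at x, so □φ at x, so φ at z, i.e. z=y.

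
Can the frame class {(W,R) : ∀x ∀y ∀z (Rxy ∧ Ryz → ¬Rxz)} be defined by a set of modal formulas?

Modal frame validity is preserved under surjective bounded morphisms.
The 3-cycle (worlds s,t,u with s→t→u→s) is intransitive. Mapping every world to a single reflexive point • is a surjective bounded morphism; the reflexive point is not intransitive (R••∧R•• but R••).
So the class is not modally definable.

No — not modally definable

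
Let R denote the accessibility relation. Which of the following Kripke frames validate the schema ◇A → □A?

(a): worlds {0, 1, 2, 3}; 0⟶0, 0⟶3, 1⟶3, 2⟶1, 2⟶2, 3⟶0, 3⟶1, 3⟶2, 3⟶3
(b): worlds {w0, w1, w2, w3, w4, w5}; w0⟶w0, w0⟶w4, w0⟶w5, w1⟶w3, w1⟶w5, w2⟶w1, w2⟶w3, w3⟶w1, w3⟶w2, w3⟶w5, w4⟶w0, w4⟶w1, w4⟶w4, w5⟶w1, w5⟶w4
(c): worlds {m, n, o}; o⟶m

This is the axiom for partial functionality; its first-order frame correspondent is ∀x ∀y ∀z (Rxy ∧ Rxz → y = z).
(a): fails — 0 sees both 0 and 3.
(b): fails — w0 sees both w0 and w4.
(c): holds.

(c)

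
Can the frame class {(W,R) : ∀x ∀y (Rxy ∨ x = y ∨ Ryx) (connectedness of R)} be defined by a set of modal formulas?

No — not modally definable

Any modally definable frame class is closed under disjoint unions.
Take 2 disjoint single-world reflexive frames: each is trivially connected, but their disjoint union has 2 worlds with no edge between distinct components, so it is not connected.
So the class is not modally definable.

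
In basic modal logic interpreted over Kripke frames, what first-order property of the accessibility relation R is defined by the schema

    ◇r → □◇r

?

the Euclidean property: ∀x ∀y ∀z (Rxy ∧ Rxz → Ryz)

Suppose ◇r→□◇r is valid. Take Rxy, Rxz and set V(r)={y}. Then ◇r at x, so □◇r at x, so ◇r at z, so some w with Rzw has r; w=y, i.e. Rzy. By symmetry of the argument, Ryz.
Conversely, any frame satisfying ∀x ∀y ∀z (Rxy ∧ Rxz → Ryz) validates the schema.
Frame condition: ∀x ∀y ∀z (Rxy ∧ Rxz → Ryz).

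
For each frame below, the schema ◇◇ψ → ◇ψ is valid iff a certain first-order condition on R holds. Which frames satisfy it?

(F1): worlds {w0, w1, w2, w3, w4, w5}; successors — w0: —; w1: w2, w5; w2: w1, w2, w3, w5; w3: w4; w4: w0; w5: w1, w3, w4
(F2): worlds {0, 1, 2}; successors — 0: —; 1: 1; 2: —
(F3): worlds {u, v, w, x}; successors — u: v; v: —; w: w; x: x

The schema corresponds to a generalized confluence (Geach) condition: ∀x ∀y (xR²y → ∃w (y = w ∧ xRw)).
(F1): fails — w1R²w1 but no w with w1=w and w1Rw.
(F2): condition met.
(F3): condition met.
Valid on: (F2), (F3).

(F2), (F3)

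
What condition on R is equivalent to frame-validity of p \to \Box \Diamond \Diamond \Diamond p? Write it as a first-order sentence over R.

\forall x \forall z (xRz \to \exists w (x = w \wedge z R^3 w))

This is a Sahlqvist (Geach-type) schema ◇^0□^0p → □^1◇^3p.
First-order correspondent: \forall x \forall z (xRz \to \exists w (x = w \wedge z R^3 w)).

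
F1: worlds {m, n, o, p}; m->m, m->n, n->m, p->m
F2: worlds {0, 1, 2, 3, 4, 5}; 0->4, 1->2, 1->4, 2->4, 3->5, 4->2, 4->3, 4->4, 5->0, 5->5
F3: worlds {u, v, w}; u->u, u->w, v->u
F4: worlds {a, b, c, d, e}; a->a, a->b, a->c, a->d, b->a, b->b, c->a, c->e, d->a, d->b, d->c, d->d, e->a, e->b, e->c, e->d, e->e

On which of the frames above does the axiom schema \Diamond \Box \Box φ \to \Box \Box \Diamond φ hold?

F1, F4

This is the axiom for a generalized confluence (Geach) condition; its first-order frame correspondent is \forall x \forall y \forall z ((xRy \wedge x R^2 z) \to \exists w (y R^2 w \wedge zRw)).
F1: holds.
F2: fails — 1R2, 1R²3 but no w with 2R²w and 3Rw.
F3: fails — uRu, uR²w but no t with uR²t and wRt.
F4: holds.
Valid on: F1, F4.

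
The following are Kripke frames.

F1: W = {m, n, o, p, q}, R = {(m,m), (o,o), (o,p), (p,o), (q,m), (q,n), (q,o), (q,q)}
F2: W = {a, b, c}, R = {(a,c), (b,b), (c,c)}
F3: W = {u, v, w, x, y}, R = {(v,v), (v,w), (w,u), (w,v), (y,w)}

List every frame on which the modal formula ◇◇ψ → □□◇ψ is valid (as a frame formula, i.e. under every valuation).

F2

This is the axiom for a generalized confluence (Geach) condition; its first-order frame correspondent is ∀x ∀y ∀z ((xR²y ∧ xR²z) → ∃w (y = w ∧ zRw)).
F1: fails — oR²p, oR²p but no w with p=w and pRw.
F2: holds.
F3: fails — vR²u, vR²u but no t with u=t and uRt.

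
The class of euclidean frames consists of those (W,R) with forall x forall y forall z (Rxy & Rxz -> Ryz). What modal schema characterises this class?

A defining formula is ◇r → □◇r (the 5 axiom).
Suppose ◇r→□◇r is valid. Take Rxy, Rxz and set V(r)={y}. Then ◇r at x, so □◇r at x, so ◇r at z, so some w with Rzw has r; w=y, i.e. Rzy. By symmetry of the argument, Ryz.

◇r → □◇r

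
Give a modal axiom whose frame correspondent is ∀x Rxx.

This is reflexivity; the standard corresponding axiom is T: □p → p.

□p → p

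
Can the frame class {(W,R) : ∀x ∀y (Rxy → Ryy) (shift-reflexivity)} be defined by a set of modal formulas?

The condition is shift-reflexivity. A defining modal formula is □(□r → r).
Suppose □(□r→r) is valid. Take Rxy and set V(r)={w : Ryw}. Then at y, □r holds; since □(□r→r) at x, □r→r at y, so r at y, i.e. Ryy.

Yes — defined by □(□r → r)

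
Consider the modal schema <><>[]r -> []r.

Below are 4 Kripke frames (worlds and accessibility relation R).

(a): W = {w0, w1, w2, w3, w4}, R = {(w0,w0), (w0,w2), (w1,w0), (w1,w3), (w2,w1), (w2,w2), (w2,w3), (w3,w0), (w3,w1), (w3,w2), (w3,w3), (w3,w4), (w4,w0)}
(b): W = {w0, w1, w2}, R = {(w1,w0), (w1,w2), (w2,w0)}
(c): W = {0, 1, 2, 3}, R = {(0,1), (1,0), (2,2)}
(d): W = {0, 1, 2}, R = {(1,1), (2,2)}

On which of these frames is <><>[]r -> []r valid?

The schema corresponds to a generalized confluence (Geach) condition: forall x forall y forall z ((x R^2 y & xRz) -> exists w (yRw & z = w)).
(a): fails — w0R²w1, w0Rw2 but no w with w1Rw and w2=w.
(b): fails — w1R²w0, w1Rw0 but no w with w0Rw and w0=w.
(c): condition met.
(d): condition met.
Valid on: (c), (d).

(c), (d)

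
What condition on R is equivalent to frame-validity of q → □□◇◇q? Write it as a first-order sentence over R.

This is a Sahlqvist (Geach-type) schema ◇^0□^0q → □^2◇^2q.
First-order correspondent: ∀x ∀z (xR²z → ∃w (x = w ∧ zR²w)).

∀x ∀z (xR²z → ∃w (x = w ∧ zR²w))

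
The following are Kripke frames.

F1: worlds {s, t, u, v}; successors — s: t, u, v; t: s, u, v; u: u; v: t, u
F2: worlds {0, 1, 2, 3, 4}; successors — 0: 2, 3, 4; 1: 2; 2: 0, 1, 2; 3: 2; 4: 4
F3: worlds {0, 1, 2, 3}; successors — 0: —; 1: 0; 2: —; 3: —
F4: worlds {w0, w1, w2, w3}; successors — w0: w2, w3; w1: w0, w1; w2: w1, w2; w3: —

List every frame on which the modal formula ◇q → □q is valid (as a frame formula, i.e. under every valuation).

This is the axiom for partial functionality; its first-order frame correspondent is ∀x ∀y ∀z (Rxy ∧ Rxz → y = z).
F1: fails — s sees both t and u.
F2: fails — 0 sees both 2 and 3.
F3: satisfies the condition.
F4: fails — w0 sees both w2 and w3.
Valid on: F3.

F3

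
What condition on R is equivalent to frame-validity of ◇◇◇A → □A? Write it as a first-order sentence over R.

This is a Sahlqvist (Geach-type) schema ◇^3□^0A → □^1◇^0A.
Minimal-valuation argument: fix x; take any y with xR^3y and any z with xR^1z. Set V(A) to the set of worlds R-reachable from y in exactly 0 steps. Then □^0A holds at y, so the antecedent holds at x; validity forces ◇^0A at z, giving a w with zR^0w and yR^0w.
First-order correspondent: ∀x ∀y ∀z ((xR³y ∧ xRz) → ∃w (y = w ∧ z = w)).

∀x ∀y ∀z ((xR³y ∧ xRz) → ∃w (y = w ∧ z = w))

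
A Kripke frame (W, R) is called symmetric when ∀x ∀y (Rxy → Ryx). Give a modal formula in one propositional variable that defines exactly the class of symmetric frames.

The condition is symmetry. The B schema q → □◇q defines it.

q → □◇q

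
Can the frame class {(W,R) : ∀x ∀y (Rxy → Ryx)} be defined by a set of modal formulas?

Yes — defined by r → □◇r

This is a Sahlqvist condition; the B axiom r → □◇r defines it.
Suppose r→□◇r is valid. Take Rxy and set V(r)={x}. Then r at x, so □◇r at x, so ◇r at y, so some z with Ryz has r; z=x, i.e. Ryx.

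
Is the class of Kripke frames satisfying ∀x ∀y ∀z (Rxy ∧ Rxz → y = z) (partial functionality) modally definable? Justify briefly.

This is a Sahlqvist condition; the CD axiom ◇p → □p defines it.

Yes, by ◇p → □p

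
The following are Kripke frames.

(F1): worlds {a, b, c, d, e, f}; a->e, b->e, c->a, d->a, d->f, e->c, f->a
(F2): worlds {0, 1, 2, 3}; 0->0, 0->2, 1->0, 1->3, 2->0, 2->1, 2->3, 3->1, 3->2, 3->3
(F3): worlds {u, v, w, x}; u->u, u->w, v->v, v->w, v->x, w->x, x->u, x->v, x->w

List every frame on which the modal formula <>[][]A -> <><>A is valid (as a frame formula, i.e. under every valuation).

(F2), (F3)

This is the axiom for a generalized confluence (Geach) condition; its first-order frame correspondent is forall x forall y (xRy -> exists w (y R^2 w & x R^2 w)).
(F1): fails — aRe but no w with eR²w and aR²w.
(F2): holds.
(F3): holds.
Valid on: (F2), (F3).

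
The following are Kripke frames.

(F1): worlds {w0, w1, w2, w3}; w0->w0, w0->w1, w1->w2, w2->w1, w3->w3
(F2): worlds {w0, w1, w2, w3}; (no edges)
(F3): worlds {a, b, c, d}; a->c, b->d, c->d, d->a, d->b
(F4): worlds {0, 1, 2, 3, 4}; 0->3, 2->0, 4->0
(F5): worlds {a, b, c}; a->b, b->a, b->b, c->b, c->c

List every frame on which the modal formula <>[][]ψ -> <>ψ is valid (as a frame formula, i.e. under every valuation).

(F1), (F2), (F5)

Frame correspondent (Sahlqvist): forall x forall y (xRy -> exists w (y R^2 w & xRw)) — i.e. a generalized confluence (Geach) condition.
(F1): satisfies the condition.
(F2): satisfies the condition.
(F3): fails — aRc but no w with cR²w and aRw.
(F4): fails — 0R3 but no w with 3R²w and 0Rw.
(F5): satisfies the condition.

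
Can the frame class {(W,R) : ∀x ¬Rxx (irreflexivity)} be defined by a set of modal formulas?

Not modally definable

Any modally definable frame class is closed under surjective bounded morphisms.
The 2-cycle (worlds s,t with s→t→s) is irreflexive, and the map sending every world to a single reflexive point • is a surjective bounded morphism (forth: every edge maps to (•,•); back: every world has a successor). So any modal formula valid on the 2-cycle is also valid on the reflexive point, which is not irreflexive.
Hence irreflexivity is not modally definable.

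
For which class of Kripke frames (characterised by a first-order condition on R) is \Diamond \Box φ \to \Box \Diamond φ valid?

Suppose ◇□φ→□◇φ is valid. Take Rxy, Rxz and set V(φ)={w : Ryw}. Then □φ at y so ◇□φ at x, so □◇φ at x, so ◇φ at z, giving w with Rzw and Ryw.
Conversely, on a frame with convergence the schema holds at every world under every valuation.
So the correspondent is convergence.

convergence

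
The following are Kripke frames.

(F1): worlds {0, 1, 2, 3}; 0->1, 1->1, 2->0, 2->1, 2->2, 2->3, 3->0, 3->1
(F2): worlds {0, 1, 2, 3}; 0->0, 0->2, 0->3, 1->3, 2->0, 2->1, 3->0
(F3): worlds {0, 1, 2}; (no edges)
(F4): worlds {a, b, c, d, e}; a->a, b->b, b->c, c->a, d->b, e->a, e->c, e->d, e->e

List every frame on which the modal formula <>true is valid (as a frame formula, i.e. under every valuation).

Frame correspondent (Sahlqvist): forall x exists y Rxy — i.e. seriality.
(F1): satisfies the condition.
(F2): satisfies the condition.
(F3): fails — world 0 has no successor.
(F4): satisfies the condition.

(F1), (F2), (F4)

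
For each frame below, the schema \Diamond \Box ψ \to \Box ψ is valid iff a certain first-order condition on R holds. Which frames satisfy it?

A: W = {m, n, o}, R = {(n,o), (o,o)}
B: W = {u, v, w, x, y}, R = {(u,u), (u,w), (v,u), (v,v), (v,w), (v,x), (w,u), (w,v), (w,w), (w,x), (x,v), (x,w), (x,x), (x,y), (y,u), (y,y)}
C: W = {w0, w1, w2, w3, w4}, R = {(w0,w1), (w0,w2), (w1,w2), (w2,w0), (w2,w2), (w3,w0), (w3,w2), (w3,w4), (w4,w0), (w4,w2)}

A

The schema corresponds to the Euclidean property: \forall x \forall y \forall z (Rxy \wedge Rxz \to Ryz).
A: condition met.
B: fails — Rvu and Rvv but not Ruv.
C: fails — Rw0w1 and Rw0w1 but not Rw1w1.
Valid on: A.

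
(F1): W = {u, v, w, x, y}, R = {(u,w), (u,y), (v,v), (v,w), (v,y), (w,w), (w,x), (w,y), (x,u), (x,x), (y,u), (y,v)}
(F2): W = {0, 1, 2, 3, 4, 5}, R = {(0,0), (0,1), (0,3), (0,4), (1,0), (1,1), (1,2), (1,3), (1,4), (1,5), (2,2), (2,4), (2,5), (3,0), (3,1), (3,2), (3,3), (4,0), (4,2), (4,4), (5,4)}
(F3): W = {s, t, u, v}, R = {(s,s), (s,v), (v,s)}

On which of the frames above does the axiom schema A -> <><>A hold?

(F1)

Frame correspondent (Sahlqvist): forall x exists w (x = w & x R^2 w) — i.e. a generalized confluence (Geach) condition.
(F1): condition met.
(F2): fails — at 5 but no w with 5=w and 5R²w.
(F3): fails — at t but no w with t=w and tR²w.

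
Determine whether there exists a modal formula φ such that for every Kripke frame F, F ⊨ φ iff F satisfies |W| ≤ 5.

If a class were modally definable it would be closed under disjoint unions (Goldblatt–Thomason).
Any modal formula valid on each of 6 disjoint one-world frames is valid on their disjoint union (validity is preserved under disjoint unions). Each one-world frame has |W|=1≤5, but the union has |W|=6.
So the class is not modally definable.

No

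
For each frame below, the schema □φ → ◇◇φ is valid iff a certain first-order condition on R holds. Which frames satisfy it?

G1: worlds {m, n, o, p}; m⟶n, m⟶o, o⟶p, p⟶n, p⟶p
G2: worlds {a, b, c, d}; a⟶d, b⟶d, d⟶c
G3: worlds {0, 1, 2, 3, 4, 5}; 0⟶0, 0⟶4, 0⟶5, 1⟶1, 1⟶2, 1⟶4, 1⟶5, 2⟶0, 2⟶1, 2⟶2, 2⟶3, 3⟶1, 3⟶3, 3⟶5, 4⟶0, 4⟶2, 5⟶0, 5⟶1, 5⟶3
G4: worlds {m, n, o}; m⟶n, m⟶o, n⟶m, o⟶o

G3

The schema corresponds to a generalized confluence (Geach) condition: ∀x ∃w (xRw ∧ xR²w).
G1: fails — at m but no w with mRw and mR²w.
G2: fails — at a but no w with aRw and aR²w.
G3: condition met.
G4: fails — at n but no w with nRw and nR²w.
Valid on: G3.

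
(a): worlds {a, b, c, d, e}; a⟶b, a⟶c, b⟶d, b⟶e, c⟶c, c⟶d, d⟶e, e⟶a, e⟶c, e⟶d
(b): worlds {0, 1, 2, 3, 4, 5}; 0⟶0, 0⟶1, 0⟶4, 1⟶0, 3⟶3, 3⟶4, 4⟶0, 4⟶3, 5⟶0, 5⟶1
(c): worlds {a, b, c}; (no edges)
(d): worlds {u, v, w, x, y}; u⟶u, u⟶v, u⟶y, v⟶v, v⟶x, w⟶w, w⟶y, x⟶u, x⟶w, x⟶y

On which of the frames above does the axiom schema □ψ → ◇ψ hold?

The schema corresponds to seriality: ∀x ∃y Rxy.
(a): condition met.
(b): fails — world 2 has no successor.
(c): fails — world a has no successor.
(d): fails — world y has no successor.
Valid on: (a).

(a)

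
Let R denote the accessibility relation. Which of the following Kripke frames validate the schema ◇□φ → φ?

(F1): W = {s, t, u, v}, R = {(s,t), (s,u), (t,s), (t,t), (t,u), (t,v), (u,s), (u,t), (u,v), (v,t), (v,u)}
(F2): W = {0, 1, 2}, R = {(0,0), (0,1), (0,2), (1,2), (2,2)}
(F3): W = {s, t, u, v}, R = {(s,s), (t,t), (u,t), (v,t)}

(F1)

The schema corresponds to symmetry: ∀x ∀y (Rxy → Ryx).
(F1): satisfies the condition.
(F2): fails — R02 but not R20.
(F3): fails — Rvt but not Rtv.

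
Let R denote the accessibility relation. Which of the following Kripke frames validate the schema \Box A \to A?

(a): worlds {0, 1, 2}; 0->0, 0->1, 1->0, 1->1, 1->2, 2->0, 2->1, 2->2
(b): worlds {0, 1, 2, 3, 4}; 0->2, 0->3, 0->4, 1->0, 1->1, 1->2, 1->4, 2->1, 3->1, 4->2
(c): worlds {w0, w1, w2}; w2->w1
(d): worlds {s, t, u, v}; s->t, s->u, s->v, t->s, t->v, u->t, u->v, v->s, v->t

The schema corresponds to reflexivity: \forall x Rxx.
(a): holds.
(b): fails — world 0 does not see itself.
(c): fails — world w0 does not see itself.
(d): fails — world s does not see itself.
Valid on: (a).

(a)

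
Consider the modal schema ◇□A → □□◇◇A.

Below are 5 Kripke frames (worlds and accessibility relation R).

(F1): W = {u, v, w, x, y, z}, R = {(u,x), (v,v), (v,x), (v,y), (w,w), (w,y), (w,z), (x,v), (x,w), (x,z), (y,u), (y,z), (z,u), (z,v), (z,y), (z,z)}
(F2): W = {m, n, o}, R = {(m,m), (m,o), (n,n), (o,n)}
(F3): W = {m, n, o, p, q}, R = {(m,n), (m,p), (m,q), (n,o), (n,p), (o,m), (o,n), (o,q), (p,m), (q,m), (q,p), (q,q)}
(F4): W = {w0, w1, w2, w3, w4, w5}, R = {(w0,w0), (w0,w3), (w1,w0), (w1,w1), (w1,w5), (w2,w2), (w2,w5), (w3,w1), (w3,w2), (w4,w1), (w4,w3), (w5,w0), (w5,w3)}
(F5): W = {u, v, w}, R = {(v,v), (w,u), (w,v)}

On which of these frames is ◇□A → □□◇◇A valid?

Frame correspondent (Sahlqvist): ∀x ∀y ∀z ((xRy ∧ xR²z) → ∃w (yRw ∧ zR²w)) — i.e. a generalized confluence (Geach) condition.
(F1): fails — yRu, yR²u but no t with uRt and uR²t.
(F2): fails — mRm, mR²n but no w with mRw and nR²w.
(F3): fails — mRp, mR²p but no w with pRw and pR²w.
(F4): satisfies the condition.
(F5): fails — wRu, wR²v but no t with uRt and vR²t.

(F4)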